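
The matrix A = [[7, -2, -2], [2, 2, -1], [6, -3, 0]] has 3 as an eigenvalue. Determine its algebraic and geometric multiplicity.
algebraic multiplicity 3, geometric multiplicity 2

The characteristic polynomial is (x - 3)^3, so the factor x - 3 appears with exponent 3: the algebraic multiplicity is 3.

rank(A - 3I) = 1, so the eigenspace has dimension 3 - 1 = 2: the geometric multiplicity is 2.

Since 2 < 3, A is not diagonalizable.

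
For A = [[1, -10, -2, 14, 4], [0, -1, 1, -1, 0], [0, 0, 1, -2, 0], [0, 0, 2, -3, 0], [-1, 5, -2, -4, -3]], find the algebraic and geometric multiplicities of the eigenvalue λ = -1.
The characteristic polynomial is (x + 1)^5, so the factor x + 1 appears with exponent 5: the algebraic multiplicity is 5.

rank(A + I) = 2, so the eigenspace has dimension 5 - 2 = 3: the geometric multiplicity is 3.

Since 3 < 5, A is not diagonalizable.

algebraic multiplicity 5, geometric multiplicity 3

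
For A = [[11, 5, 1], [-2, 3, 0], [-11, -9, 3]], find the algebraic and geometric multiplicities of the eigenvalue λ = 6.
The characteristic polynomial is (x - 6)^2(x - 5), so the factor x - 6 appears with exponent 2: the algebraic multiplicity is 2.

rank(A - 6I) = 2, so the eigenspace has dimension 3 - 2 = 1: the geometric multiplicity is 1.

Since 1 < 2, A is not diagonalizable.

algebraic multiplicity 2, geometric multiplicity 1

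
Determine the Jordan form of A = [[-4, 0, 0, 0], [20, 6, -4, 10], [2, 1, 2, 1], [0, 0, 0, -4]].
J = [[-4, 0, 0, 0], [0, -4, 0, 0], [0, 0, 4, 1], [0, 0, 0, 4]]

The characteristic polynomial is det(xI - A) = (x - 4)^2(x + 4)^2, so the eigenvalues are -4 (algebraic multiplicity 2), 4 (algebraic multiplicity 2).

For λ = -4: rank(A + 4I) = 2. The eigenspace has dimension 4 - 2 = 2, so there are 2 Jordan blocks; the rank sequence gives block sizes [1, 1].

For λ = 4: rank(A - 4I) = 3, rank((A - 4I)^2) = 2. The eigenspace has dimension 4 - 3 = 1, so there is 1 Jordan block; the rank sequence gives block sizes [2].

Assembling the blocks gives the Jordan form J above.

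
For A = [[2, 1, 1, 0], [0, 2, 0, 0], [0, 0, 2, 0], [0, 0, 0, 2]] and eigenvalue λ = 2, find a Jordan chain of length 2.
We seek v_1 ∈ ker((A - 2I)^2) \ ker(A - 2I), then set v_{i+1} = (A - 2I) v_i.

One such chain is v_1 = [[0, 1, 0, 0]]^T, v_2 = [[1, 0, 0, 0]]^T. Check: (A - 2I) v_2 = [[0, 0, 0, 0]]^T = 0.

v_1 = [[0, 1, 0, 0]]^T, v_2 = [[1, 0, 0, 0]]^T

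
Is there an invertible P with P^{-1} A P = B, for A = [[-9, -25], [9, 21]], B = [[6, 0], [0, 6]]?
No.

Both have characteristic polynomial (x - 6)^2, but the minimal polynomial of A is (x - 6)^2 while the minimal polynomial of B is x - 6. The minimal polynomial is a similarity invariant, so A and B are not similar.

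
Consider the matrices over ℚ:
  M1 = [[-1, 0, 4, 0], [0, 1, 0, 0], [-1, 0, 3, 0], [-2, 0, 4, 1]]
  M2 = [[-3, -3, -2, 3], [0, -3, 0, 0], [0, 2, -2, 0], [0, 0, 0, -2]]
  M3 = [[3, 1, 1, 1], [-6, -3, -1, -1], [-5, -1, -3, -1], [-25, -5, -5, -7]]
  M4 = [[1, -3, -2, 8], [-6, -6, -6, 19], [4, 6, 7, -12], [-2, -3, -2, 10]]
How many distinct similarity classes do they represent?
Characteristic polynomials: χ_{M1} = (x - 1)^4, χ_{M2} = (x + 2)^2(x + 3)^2, χ_{M3} = (x + 2)^2(x + 3)^2, χ_{M4} = (x - 3)^4.

{M1}: invariant factors x - 1, x - 1, (x - 1)^2.

{M2, M3}: invariant factors x + 2, (x + 2)(x + 3)^2.

{M4}: invariant factors x - 3, (x - 3)^3.

Matrices are similar if and only if their invariant-factor lists agree; the partition into similarity classes is {M1}, {M2, M3}, {M4}.

3 classes: {M1}, {M2, M3}, {M4}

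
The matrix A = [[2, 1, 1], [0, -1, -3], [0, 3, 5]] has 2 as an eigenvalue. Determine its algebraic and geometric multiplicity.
algebraic multiplicity 3, geometric multiplicity 2

The characteristic polynomial is (x - 2)^3, so the factor x - 2 appears with exponent 3: the algebraic multiplicity is 3.

rank(A - 2I) = 1, so the eigenspace has dimension 3 - 1 = 2: the geometric multiplicity is 2.

Since 2 < 3, A is not diagonalizable.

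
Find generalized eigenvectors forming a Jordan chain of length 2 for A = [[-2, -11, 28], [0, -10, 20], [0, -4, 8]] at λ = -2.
We seek v_1 ∈ ker((A + 2I)^2) \ ker(A + 2I), then set v_{i+1} = (A + 2I) v_i.

One such chain is v_1 = [[6, 5, 2]]^T, v_2 = [[1, 0, 0]]^T. Check: (A + 2I) v_2 = [[0, 0, 0]]^T = 0.

v_1 = [[6, 5, 2]]^T, v_2 = [[1, 0, 0]]^T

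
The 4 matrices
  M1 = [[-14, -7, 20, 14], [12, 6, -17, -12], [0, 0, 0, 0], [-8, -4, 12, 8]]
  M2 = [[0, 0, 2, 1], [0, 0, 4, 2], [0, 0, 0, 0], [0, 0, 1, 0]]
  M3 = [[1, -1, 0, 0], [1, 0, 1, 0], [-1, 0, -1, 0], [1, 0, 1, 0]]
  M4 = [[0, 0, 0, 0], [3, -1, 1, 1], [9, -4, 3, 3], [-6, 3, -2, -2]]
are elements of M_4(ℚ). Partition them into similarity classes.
1 class: {M1, M2, M3, M4}

Characteristic polynomials: χ_{M1} = x^4, χ_{M2} = x^4, χ_{M3} = x^4, χ_{M4} = x^4.

{M1, M2, M3, M4}: invariant factors x, x^3.

Matrices are similar if and only if their invariant-factor lists agree; the partition into similarity classes is {M1, M2, M3, M4}.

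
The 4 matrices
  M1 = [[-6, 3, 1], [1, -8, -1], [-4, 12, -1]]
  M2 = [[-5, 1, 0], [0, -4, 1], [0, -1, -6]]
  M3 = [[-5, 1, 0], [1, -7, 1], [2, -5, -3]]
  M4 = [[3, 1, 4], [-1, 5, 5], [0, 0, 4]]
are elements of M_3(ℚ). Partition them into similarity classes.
Characteristic polynomials: χ_{M1} = (x + 5)^3, χ_{M2} = (x + 5)^3, χ_{M3} = (x + 5)^3, χ_{M4} = (x - 4)^3.

{M1}: invariant factors x + 5, (x + 5)^2.

{M2, M3}: invariant factors (x + 5)^3.

{M4}: invariant factors (x - 4)^3.

Matrices are similar if and only if their invariant-factor lists agree; the partition into similarity classes is {M1}, {M2, M3}, {M4}.

3 classes: {M1}, {M2, M3}, {M4}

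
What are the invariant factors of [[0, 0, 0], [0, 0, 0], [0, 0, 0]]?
The Jordan structure of A has elementary divisors x, x, x. Arranging the block sizes at each eigenvalue in decreasing order and taking row products gives the invariant factors.

Invariant factors (smallest first, each dividing the next): x, x, x.

Check: the last factor x is the minimal polynomial, and the product x^3 is the characteristic polynomial.

x, x, x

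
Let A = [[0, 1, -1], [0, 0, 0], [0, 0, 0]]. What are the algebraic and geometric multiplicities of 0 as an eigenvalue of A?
algebraic multiplicity 3, geometric multiplicity 2

The characteristic polynomial is x^3, so the factor x appears with exponent 3: the algebraic multiplicity is 3.

rank(A) = 1, so the eigenspace has dimension 3 - 1 = 2: the geometric multiplicity is 2.

Since 2 < 3, A is not diagonalizable.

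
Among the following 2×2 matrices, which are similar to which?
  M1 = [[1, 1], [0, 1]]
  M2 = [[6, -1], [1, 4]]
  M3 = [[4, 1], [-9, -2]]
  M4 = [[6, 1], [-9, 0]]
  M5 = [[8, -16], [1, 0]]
4 classes: {M1, M3}, {M2}, {M4}, {M5}

Characteristic polynomials: χ_{M1} = (x - 1)^2, χ_{M2} = (x - 5)^2, χ_{M3} = (x - 1)^2, χ_{M4} = (x - 3)^2, χ_{M5} = (x - 4)^2.

{M1, M3}: invariant factors (x - 1)^2.

{M2}: invariant factors (x - 5)^2.

{M4}: invariant factors (x - 3)^2.

{M5}: invariant factors (x - 4)^2.

Matrices are similar if and only if their invariant-factor lists agree; the partition into similarity classes is {M1, M3}, {M2}, {M4}, {M5}.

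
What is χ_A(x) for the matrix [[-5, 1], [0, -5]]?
χ_A(x) = (x + 5)^2

xI - A = [[x + 5, -1], [0, x + 5]].

Expanding det(xI - A) along the first row:
det(xI - A) = + (x + 5)·det([[x + 5]]) - (-1)·det([[0]]).

Evaluating gives χ_A(x) = x^2 + 10x + 25 = (x + 5)^2.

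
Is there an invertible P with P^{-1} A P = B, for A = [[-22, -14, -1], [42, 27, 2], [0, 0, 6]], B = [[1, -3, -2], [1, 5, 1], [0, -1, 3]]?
No.

trace(A) = 11 but trace(B) = 9. The trace is a similarity invariant, so A and B are not similar.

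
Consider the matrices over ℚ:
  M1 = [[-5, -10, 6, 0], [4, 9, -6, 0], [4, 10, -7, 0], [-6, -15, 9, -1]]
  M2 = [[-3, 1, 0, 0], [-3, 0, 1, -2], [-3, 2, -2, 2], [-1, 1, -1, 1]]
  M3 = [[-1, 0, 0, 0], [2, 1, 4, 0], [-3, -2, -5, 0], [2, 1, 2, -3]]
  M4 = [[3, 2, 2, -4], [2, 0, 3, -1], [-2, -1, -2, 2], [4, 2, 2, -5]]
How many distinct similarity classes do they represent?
Characteristic polynomials: χ_{M1} = (x + 1)^4, χ_{M2} = (x + 1)^4, χ_{M3} = (x + 1)^2(x + 3)^2, χ_{M4} = (x + 1)^4.

{M1}: invariant factors x + 1, x + 1, (x + 1)^2.

{M2, M4}: invariant factors x + 1, (x + 1)^3.

{M3}: invariant factors (x + 1)^2(x + 3)^2.

Matrices are similar if and only if their invariant-factor lists agree; the partition into similarity classes is {M1}, {M2, M4}, {M3}.

3 classes: {M1}, {M2, M4}, {M3}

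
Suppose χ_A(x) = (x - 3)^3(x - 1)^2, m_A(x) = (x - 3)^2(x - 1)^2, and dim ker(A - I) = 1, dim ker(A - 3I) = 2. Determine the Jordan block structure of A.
Jordan blocks: (1, 2), (3, 2), (3, 1)

λ = 1: algebraic multiplicity 2 (exponent in χ_A), largest block size 2 (exponent in m_A), 1 block (geometric multiplicity). This forces block sizes [2].
λ = 3: algebraic multiplicity 3 (exponent in χ_A), largest block size 2 (exponent in m_A), 2 blocks (geometric multiplicity). These force block sizes [2, 1].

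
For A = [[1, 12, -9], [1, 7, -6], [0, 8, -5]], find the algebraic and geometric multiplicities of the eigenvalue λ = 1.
algebraic multiplicity 3, geometric multiplicity 1

The characteristic polynomial is (x - 1)^3, so the factor x - 1 appears with exponent 3: the algebraic multiplicity is 3.

rank(A - I) = 2, so the eigenspace has dimension 3 - 2 = 1: the geometric multiplicity is 1.

Since 1 < 3, A is not diagonalizable.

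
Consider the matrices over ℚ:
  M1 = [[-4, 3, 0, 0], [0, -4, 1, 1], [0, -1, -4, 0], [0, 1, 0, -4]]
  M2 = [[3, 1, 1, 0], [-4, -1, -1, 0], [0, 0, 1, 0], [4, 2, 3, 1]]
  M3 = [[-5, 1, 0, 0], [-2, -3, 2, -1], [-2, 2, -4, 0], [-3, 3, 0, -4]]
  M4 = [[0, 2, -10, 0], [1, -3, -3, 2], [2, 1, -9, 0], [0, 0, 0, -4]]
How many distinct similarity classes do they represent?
2 classes: {M1, M3, M4}, {M2}

Characteristic polynomials: χ_{M1} = (x + 4)^4, χ_{M2} = (x - 1)^4, χ_{M3} = (x + 4)^4, χ_{M4} = (x + 4)^4.

{M1, M3, M4}: invariant factors x + 4, (x + 4)^3.

{M2}: invariant factors x - 1, (x - 1)^3.

Matrices are similar if and only if their invariant-factor lists agree; the partition into similarity classes is {M1, M3, M4}, {M2}.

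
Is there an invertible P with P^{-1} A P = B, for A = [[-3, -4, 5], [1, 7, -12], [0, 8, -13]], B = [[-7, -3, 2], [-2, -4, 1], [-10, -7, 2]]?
Yes.

Two matrices over a field are similar if and only if they have the same invariant factors.

Both A and B have characteristic polynomial (x + 3)^3 and minimal polynomial (x + 3)^3. Computing further, both have invariant factors (x + 3)^3. Hence A and B are similar.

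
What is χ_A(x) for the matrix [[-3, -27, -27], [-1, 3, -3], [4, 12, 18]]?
xI - A = [[x + 3, 27, 27], [1, x - 3, 3], [-4, -12, x - 18]].

Expanding det(xI - A) along the first row:
det(xI - A) = + (x + 3)·det([[x - 3, 3], [-12, x - 18]]) - (27)·det([[1, 3], [-4, x - 18]]) + (27)·det([[1, x - 3], [-4, -12]]).

Evaluating gives χ_A(x) = x^3 - 18x^2 + 108x - 216 = (x - 6)^3.

χ_A(x) = (x - 6)^3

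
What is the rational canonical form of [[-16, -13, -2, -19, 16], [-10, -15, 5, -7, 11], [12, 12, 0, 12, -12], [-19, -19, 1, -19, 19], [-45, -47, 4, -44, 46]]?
The invariant factors of A (the non-unit diagonal entries of the Smith normal form of xI - A over ℚ[x]) are x^2 + 4x - 3, (x - 4)(x^2 + 4x - 3), each dividing the next. The characteristic polynomial is their product, (x - 4)(x^2 + 4x - 3)^2.

The rational canonical form is the block-diagonal matrix of companion matrices C(f_i):
R = [[0, 3, 0, 0, 0], [1, -4, 0, 0, 0], [0, 0, 0, 0, -12], [0, 0, 1, 0, 19], [0, 0, 0, 1, 0]].

Note the characteristic polynomial does not split into linear factors over ℚ, so A has no Jordan form over ℚ; the rational canonical form exists over any field.

R = [[0, 3, 0, 0, 0], [1, -4, 0, 0, 0], [0, 0, 0, 0, -12], [0, 0, 1, 0, 19], [0, 0, 0, 1, 0]]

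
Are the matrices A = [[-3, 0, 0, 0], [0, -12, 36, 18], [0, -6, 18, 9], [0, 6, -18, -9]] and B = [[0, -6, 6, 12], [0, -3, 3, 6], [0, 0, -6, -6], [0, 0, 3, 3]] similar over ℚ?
Two matrices over a field are similar if and only if they have the same invariant factors.

Both A and B have characteristic polynomial x^2(x + 3)^2 and minimal polynomial x(x + 3). Computing further, both have invariant factors x(x + 3), x(x + 3). Hence A and B are similar.

Yes.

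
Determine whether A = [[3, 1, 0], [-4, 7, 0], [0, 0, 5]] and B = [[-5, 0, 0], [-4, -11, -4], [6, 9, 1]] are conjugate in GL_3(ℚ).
trace(A) = 15 but trace(B) = -15. The trace is a similarity invariant, so A and B are not similar.

No.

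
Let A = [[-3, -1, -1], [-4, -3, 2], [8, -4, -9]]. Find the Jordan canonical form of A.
The characteristic polynomial is det(xI - A) = (x + 5)^3, so the eigenvalues are -5 (algebraic multiplicity 3).

For λ = -5: rank(A + 5I) = 1, rank((A + 5I)^2) = 0. The eigenspace has dimension 3 - 1 = 2, so there are 2 Jordan blocks; the rank sequence gives block sizes [2, 1].

Assembling the blocks gives the Jordan form J above.

J = [[-5, 1, 0], [0, -5, 0], [0, 0, -5]]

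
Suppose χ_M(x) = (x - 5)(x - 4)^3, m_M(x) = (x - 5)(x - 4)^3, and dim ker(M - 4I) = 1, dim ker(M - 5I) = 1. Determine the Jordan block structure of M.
λ = 4: algebraic multiplicity 3 (exponent in χ_M), largest block size 3 (exponent in m_M), 1 block (geometric multiplicity). This forces block sizes [3].
λ = 5: algebraic multiplicity 1 (exponent in χ_M), largest block size 1 (exponent in m_M), 1 block (geometric multiplicity). This forces block sizes [1].

Jordan blocks: (4, 3), (5, 1)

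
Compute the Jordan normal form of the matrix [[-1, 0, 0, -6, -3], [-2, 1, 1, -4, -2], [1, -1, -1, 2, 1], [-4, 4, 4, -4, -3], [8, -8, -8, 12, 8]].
The characteristic polynomial is det(xI - A) = x^2(x - 2)^2(x + 1), so the eigenvalues are -1 (algebraic multiplicity 1), 0 (algebraic multiplicity 2), 2 (algebraic multiplicity 2).

For λ = -1: algebraic multiplicity 1 gives one 1×1 block.

For λ = 0: rank(A) = 4, rank(A^2) = 3. The eigenspace has dimension 5 - 4 = 1, so there is 1 Jordan block; the rank sequence gives block sizes [2].

For λ = 2: rank(A - 2I) = 4, rank((A - 2I)^2) = 3. The eigenspace has dimension 5 - 4 = 1, so there is 1 Jordan block; the rank sequence gives block sizes [2].

Assembling the blocks gives the Jordan form J above.

J = [[-1, 0, 0, 0, 0], [0, 0, 1, 0, 0], [0, 0, 0, 0, 0], [0, 0, 0, 2, 1], [0, 0, 0, 0, 2]]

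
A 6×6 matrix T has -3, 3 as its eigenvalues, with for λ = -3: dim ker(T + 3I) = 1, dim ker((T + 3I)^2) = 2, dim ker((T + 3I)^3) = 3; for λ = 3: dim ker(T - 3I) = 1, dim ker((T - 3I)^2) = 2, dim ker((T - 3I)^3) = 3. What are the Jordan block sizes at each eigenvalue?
Jordan blocks: (-3, 3), (3, 3)

λ = -3: successive nullity increments [1, 1, 1] count blocks of size ≥ k; block sizes are [3].
λ = 3: successive nullity increments [1, 1, 1] count blocks of size ≥ k; block sizes are [3].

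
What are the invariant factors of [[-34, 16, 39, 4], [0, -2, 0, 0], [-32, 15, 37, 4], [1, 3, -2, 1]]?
(x - 3)^2(x + 2)^2

The Jordan structure of A has elementary divisors (x + 2)^2, (x - 3)^2. Arranging the block sizes at each eigenvalue in decreasing order and taking row products gives the invariant factors.

Invariant factors (smallest first, each dividing the next): (x - 3)^2(x + 2)^2.

Check: the last factor (x - 3)^2(x + 2)^2 is the minimal polynomial, and the product (x - 3)^2(x + 2)^2 is the characteristic polynomial.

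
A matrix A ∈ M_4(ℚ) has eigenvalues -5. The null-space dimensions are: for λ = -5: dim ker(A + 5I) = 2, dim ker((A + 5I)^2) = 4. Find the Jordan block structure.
Jordan blocks: (-5, 2), (-5, 2)

λ = -5: successive nullity increments [2, 2] count blocks of size ≥ k; block sizes are [2, 2].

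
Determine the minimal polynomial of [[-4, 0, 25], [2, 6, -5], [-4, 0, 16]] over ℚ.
m_A(x) = (x - 6)^2

The characteristic polynomial factors as (x - 6)^3. The minimal polynomial is ∏(x - λ)^{k_λ} where k_λ is the size of the largest Jordan block at λ.

For λ = 6: rank(A - 6I) = 1, and the largest Jordan block has size 2 (the smallest k with rank((A - 6I)^k) = rank((A - 6I)^(k+1))).

So m_A(x) = (x - 6)^2.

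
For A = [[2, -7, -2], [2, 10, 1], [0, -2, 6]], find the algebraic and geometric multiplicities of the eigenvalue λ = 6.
The characteristic polynomial is (x - 6)^3, so the factor x - 6 appears with exponent 3: the algebraic multiplicity is 3.

rank(A - 6I) = 2, so the eigenspace has dimension 3 - 2 = 1: the geometric multiplicity is 1.

Since 1 < 3, A is not diagonalizable.

algebraic multiplicity 3, geometric multiplicity 1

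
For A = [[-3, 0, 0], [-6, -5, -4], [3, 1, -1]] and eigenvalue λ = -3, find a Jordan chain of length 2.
We seek v_1 ∈ ker((A + 3I)^2) \ ker(A + 3I), then set v_{i+1} = (A + 3I) v_i.

One such chain is v_1 = [[0, 1, 0]]^T, v_2 = [[0, -2, 1]]^T. Check: (A + 3I) v_2 = [[0, 0, 0]]^T = 0.

v_1 = [[0, 1, 0]]^T, v_2 = [[0, -2, 1]]^T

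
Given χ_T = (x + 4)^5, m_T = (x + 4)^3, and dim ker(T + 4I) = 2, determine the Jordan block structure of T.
λ = -4: algebraic multiplicity 5 (exponent in χ_T), largest block size 3 (exponent in m_T), 2 blocks (geometric multiplicity). These force block sizes [3, 2].

Jordan blocks: (-4, 3), (-4, 2)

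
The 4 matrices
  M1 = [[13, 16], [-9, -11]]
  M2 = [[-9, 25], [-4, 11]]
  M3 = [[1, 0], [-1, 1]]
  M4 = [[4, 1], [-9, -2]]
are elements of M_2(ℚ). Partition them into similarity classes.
1 class: {M1, M2, M3, M4}

Characteristic polynomials: χ_{M1} = (x - 1)^2, χ_{M2} = (x - 1)^2, χ_{M3} = (x - 1)^2, χ_{M4} = (x - 1)^2.

{M1, M2, M3, M4}: invariant factors (x - 1)^2.

Matrices are similar if and only if their invariant-factor lists agree; the partition into similarity classes is {M1, M2, M3, M4}.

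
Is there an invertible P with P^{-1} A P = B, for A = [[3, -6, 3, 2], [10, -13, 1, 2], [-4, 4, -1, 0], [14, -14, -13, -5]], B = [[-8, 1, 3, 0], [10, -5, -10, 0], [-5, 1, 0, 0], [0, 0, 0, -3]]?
Two matrices over a field are similar if and only if they have the same invariant factors.

Both A and B have characteristic polynomial (x + 3)^2(x + 5)^2 and minimal polynomial (x + 3)(x + 5)^2. Computing further, both have invariant factors x + 3, (x + 3)(x + 5)^2. Hence A and B are similar.

Yes.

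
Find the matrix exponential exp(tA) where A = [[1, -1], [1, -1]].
A has Jordan form J = [[0, 1], [0, 0]] with A = PJP^{-1}, so e^{tA} = P e^{tJ} P^{-1}.

For a Jordan block J_k(λ), e^{tJ_k(λ)} = e^{λt} · (I + tN + t^2 N^2/2! + ... + t^{k-1} N^{k-1}/(k-1)!) where N is the nilpotent superdiagonal part.

Assembling the blocks and conjugating back gives the entries of e^{tA} as shown above.

e^{tA} = [[t + 1, -t], [t, 1 - t]]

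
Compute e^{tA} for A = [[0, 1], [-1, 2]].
e^{tA} = [[(1 - t)*e^{t}, t*e^{t}], [-t*e^{t}, (t + 1)*e^{t}]]

A has Jordan form J = [[1, 1], [0, 1]] with A = PJP^{-1}, so e^{tA} = P e^{tJ} P^{-1}.

For a Jordan block J_k(λ), e^{tJ_k(λ)} = e^{λt} · (I + tN + t^2 N^2/2! + ... + t^{k-1} N^{k-1}/(k-1)!) where N is the nilpotent superdiagonal part.

Assembling the blocks and conjugating back gives the entries of e^{tA} as shown above.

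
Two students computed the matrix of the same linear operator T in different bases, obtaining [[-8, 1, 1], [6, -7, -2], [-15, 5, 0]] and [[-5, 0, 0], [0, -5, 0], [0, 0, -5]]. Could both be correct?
No.

Both have characteristic polynomial (x + 5)^3, but the minimal polynomial of A is (x + 5)^2 while the minimal polynomial of B is x + 5. The minimal polynomial is a similarity invariant, so A and B are not similar.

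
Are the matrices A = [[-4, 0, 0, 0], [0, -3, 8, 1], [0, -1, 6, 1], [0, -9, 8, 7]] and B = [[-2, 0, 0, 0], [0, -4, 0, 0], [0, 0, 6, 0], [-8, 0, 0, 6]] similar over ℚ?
No.

Both have characteristic polynomial (x - 6)^2(x + 2)(x + 4), but the minimal polynomial of A is (x - 6)^2(x + 2)(x + 4) while the minimal polynomial of B is (x - 6)(x + 2)(x + 4). The minimal polynomial is a similarity invariant, so A and B are not similar.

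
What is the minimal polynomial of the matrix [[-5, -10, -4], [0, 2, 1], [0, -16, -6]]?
The characteristic polynomial factors as (x + 2)^2(x + 5). The minimal polynomial is ∏(x - λ)^{k_λ} where k_λ is the size of the largest Jordan block at λ.

For λ = -5: rank(A + 5I) = 2, and the largest Jordan block has size 1 (the smallest k with rank((A + 5I)^k) = rank((A + 5I)^(k+1))).
For λ = -2: rank(A + 2I) = 2, and the largest Jordan block has size 2 (the smallest k with rank((A + 2I)^k) = rank((A + 2I)^(k+1))).

So m_A(x) = (x + 2)^2(x + 5).

m_A(x) = (x + 2)^2(x + 5)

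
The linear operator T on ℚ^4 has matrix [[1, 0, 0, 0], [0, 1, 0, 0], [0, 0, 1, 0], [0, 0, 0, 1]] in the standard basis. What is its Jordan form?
J = [[1, 0, 0, 0], [0, 1, 0, 0], [0, 0, 1, 0], [0, 0, 0, 1]]

The characteristic polynomial is det(xI - A) = (x - 1)^4, so the eigenvalues are 1 (algebraic multiplicity 4).

For λ = 1: rank(A - I) = 0. The eigenspace has dimension 4 - 0 = 4, so there are 4 Jordan blocks; the rank sequence gives block sizes [1, 1, 1, 1].

Assembling the blocks gives the Jordan form J above.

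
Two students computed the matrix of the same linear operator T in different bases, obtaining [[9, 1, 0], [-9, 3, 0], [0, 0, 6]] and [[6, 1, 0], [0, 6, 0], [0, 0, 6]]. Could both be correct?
Yes.

Two matrices over a field are similar if and only if they have the same invariant factors.

Both A and B have characteristic polynomial (x - 6)^3 and minimal polynomial (x - 6)^2. Computing further, both have invariant factors x - 6, (x - 6)^2. Hence A and B are similar.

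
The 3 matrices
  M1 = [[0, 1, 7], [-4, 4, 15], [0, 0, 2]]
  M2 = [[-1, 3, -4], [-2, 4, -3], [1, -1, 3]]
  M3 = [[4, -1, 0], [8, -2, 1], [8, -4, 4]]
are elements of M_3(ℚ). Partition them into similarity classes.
1 class: {M1, M2, M3}

Characteristic polynomials: χ_{M1} = (x - 2)^3, χ_{M2} = (x - 2)^3, χ_{M3} = (x - 2)^3.

{M1, M2, M3}: invariant factors (x - 2)^3.

Matrices are similar if and only if their invariant-factor lists agree; the partition into similarity classes is {M1, M2, M3}.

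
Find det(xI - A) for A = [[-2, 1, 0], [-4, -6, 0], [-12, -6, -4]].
xI - A = [[x + 2, -1, 0], [4, x + 6, 0], [12, 6, x + 4]].

Expanding det(xI - A) along the first row:
det(xI - A) = + (x + 2)·det([[x + 6, 0], [6, x + 4]]) - (-1)·det([[4, 0], [12, x + 4]]) + (0)·det([[4, x + 6], [12, 6]]).

Evaluating gives χ_A(x) = x^3 + 12x^2 + 48x + 64 = (x + 4)^3.

χ_A(x) = (x + 4)^3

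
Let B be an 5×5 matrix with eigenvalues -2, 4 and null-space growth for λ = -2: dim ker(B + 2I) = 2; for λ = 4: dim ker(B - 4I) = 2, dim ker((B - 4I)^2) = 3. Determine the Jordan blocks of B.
λ = -2: successive nullity increments [2] count blocks of size ≥ k; block sizes are [1, 1].
λ = 4: successive nullity increments [2, 1] count blocks of size ≥ k; block sizes are [2, 1].

Jordan blocks: (-2, 1), (-2, 1), (4, 2), (4, 1)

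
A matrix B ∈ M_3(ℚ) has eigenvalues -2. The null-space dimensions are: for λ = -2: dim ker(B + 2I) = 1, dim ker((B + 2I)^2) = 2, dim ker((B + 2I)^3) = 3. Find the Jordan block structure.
Jordan blocks: (-2, 3)

λ = -2: successive nullity increments [1, 1, 1] count blocks of size ≥ k; block sizes are [3].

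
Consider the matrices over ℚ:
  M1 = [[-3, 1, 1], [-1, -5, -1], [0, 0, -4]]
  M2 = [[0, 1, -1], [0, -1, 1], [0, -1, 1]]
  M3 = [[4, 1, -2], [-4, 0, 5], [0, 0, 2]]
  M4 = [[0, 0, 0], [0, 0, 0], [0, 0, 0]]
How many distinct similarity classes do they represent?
4 classes: {M1}, {M2}, {M3}, {M4}

Characteristic polynomials: χ_{M1} = (x + 4)^3, χ_{M2} = x^3, χ_{M3} = (x - 2)^3, χ_{M4} = x^3.

{M1}: invariant factors x + 4, (x + 4)^2.

{M2}: invariant factors x, x^2.

{M3}: invariant factors (x - 2)^3.

{M4}: invariant factors x, x, x.

Matrices are similar if and only if their invariant-factor lists agree; the partition into similarity classes is {M1}, {M2}, {M3}, {M4}.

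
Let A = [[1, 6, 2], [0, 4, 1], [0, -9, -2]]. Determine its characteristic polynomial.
χ_A(x) = (x - 1)^3

xI - A = [[x - 1, -6, -2], [0, x - 4, -1], [0, 9, x + 2]].

Expanding det(xI - A) along the first row:
det(xI - A) = + (x - 1)·det([[x - 4, -1], [9, x + 2]]) - (-6)·det([[0, -1], [0, x + 2]]) + (-2)·det([[0, x - 4], [0, 9]]).

Evaluating gives χ_A(x) = x^3 - 3x^2 + 3x - 1 = (x - 1)^3.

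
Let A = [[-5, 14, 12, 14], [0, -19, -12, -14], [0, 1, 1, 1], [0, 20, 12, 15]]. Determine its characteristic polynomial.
xI - A = [[x + 5, -14, -12, -14], [0, x + 19, 12, 14], [0, -1, x - 1, -1], [0, -20, -12, x - 15]].

Expanding det(xI - A) along the first row:
det(xI - A) = + (x + 5)·det([[x + 19, 12, 14], [-1, x - 1, -1], [-20, -12, x - 15]]) - (-14)·det([[0, 12, 14], [0, x - 1, -1], [0, -12, x - 15]]) + (-12)·det([[0, x + 19, 14], [0, -1, -1], [0, -20, x - 15]]) - (-14)·det([[0, x + 19, 12], [0, -1, x - 1], [0, -20, -12]]).

Evaluating gives χ_A(x) = x^4 + 8x^3 + 6x^2 - 40x + 25 = (x - 1)^2(x + 5)^2.

χ_A(x) = (x - 1)^2(x + 5)^2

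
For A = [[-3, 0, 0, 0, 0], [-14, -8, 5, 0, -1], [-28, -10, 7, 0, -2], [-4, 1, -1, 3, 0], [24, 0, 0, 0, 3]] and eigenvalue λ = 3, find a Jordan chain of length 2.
v_1 = [[0, -1, -2, 0, 1]]^T, v_2 = [[0, 0, 0, 1, 0]]^T

We seek v_1 ∈ ker((A - 3I)^2) \ ker(A - 3I), then set v_{i+1} = (A - 3I) v_i.

One such chain is v_1 = [[0, -1, -2, 0, 1]]^T, v_2 = [[0, 0, 0, 1, 0]]^T. Check: (A - 3I) v_2 = [[0, 0, 0, 0, 0]]^T = 0.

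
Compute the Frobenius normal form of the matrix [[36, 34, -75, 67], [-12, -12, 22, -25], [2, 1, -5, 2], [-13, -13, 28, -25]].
R = [[0, 0, 0, -25], [1, 0, 0, 30], [0, 1, 0, 1], [0, 0, 1, -6]]

The invariant factors of A (the non-unit diagonal entries of the Smith normal form of xI - A over ℚ[x]) are (x^2 + 3x - 5)^2, each dividing the next. The characteristic polynomial is their product, (x^2 + 3x - 5)^2.

The rational canonical form is the block-diagonal matrix of companion matrices C(f_i):
R = [[0, 0, 0, -25], [1, 0, 0, 30], [0, 1, 0, 1], [0, 0, 1, -6]].

Note the characteristic polynomial does not split into linear factors over ℚ, so A has no Jordan form over ℚ; the rational canonical form exists over any field.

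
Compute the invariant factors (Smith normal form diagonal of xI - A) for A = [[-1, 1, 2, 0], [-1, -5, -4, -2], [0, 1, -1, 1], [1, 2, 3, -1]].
The Jordan structure of A has elementary divisors (x + 2)^2, (x + 2)^2. Arranging the block sizes at each eigenvalue in decreasing order and taking row products gives the invariant factors.

Invariant factors (smallest first, each dividing the next): (x + 2)^2, (x + 2)^2.

Check: the last factor (x + 2)^2 is the minimal polynomial, and the product (x + 2)^4 is the characteristic polynomial.

(x + 2)^2, (x + 2)^2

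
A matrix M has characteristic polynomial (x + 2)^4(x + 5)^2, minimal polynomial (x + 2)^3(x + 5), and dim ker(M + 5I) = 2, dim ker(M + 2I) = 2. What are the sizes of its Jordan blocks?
Jordan blocks: (-5, 1), (-5, 1), (-2, 3), (-2, 1)

λ = -5: algebraic multiplicity 2 (exponent in χ_M), largest block size 1 (exponent in m_M), 2 blocks (geometric multiplicity). These force block sizes [1, 1].
λ = -2: algebraic multiplicity 4 (exponent in χ_M), largest block size 3 (exponent in m_M), 2 blocks (geometric multiplicity). These force block sizes [3, 1].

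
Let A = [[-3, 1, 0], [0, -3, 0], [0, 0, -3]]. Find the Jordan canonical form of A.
The characteristic polynomial is det(xI - A) = (x + 3)^3, so the eigenvalues are -3 (algebraic multiplicity 3).

For λ = -3: rank(A + 3I) = 1, rank((A + 3I)^2) = 0. The eigenspace has dimension 3 - 1 = 2, so there are 2 Jordan blocks; the rank sequence gives block sizes [2, 1].

Assembling the blocks gives the Jordan form J above.

J = [[-3, 1, 0], [0, -3, 0], [0, 0, -3]]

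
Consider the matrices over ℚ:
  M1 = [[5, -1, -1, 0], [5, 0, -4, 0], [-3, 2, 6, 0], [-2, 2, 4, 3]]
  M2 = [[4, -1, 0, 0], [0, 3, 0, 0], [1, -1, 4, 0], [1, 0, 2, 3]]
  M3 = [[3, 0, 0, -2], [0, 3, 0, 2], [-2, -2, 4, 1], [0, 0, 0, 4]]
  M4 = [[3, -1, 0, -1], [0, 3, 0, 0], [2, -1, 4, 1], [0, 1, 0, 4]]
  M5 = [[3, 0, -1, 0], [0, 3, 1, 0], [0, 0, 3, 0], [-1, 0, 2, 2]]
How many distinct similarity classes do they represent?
3 classes: {M1, M3, M4}, {M2}, {M5}

Characteristic polynomials: χ_{M1} = (x - 4)^2(x - 3)^2, χ_{M2} = (x - 4)^2(x - 3)^2, χ_{M3} = (x - 4)^2(x - 3)^2, χ_{M4} = (x - 4)^2(x - 3)^2, χ_{M5} = (x - 3)^3(x - 2).

{M1, M3, M4}: invariant factors x - 3, (x - 4)^2(x - 3).

{M2}: invariant factors (x - 4)^2(x - 3)^2.

{M5}: invariant factors x - 3, (x - 3)^2(x - 2).

Matrices are similar if and only if their invariant-factor lists agree; the partition into similarity classes is {M1, M3, M4}, {M2}, {M5}.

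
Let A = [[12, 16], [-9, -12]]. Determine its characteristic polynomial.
χ_A(x) = x^2

xI - A = [[x - 12, -16], [9, x + 12]].

Expanding det(xI - A) along the first row:
det(xI - A) = + (x - 12)·det([[x + 12]]) - (-16)·det([[9]]).

Evaluating gives χ_A(x) = x^2.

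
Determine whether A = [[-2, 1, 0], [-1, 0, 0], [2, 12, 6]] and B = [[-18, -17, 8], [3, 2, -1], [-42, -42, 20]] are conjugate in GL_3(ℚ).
Two matrices over a field are similar if and only if they have the same invariant factors.

Both A and B have characteristic polynomial (x - 6)(x + 1)^2 and minimal polynomial (x - 6)(x + 1)^2. Computing further, both have invariant factors (x - 6)(x + 1)^2. Hence A and B are similar.

Yes.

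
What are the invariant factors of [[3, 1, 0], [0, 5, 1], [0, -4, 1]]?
The Jordan structure of A has elementary divisors (x - 3)^3. Arranging the block sizes at each eigenvalue in decreasing order and taking row products gives the invariant factors.

Invariant factors (smallest first, each dividing the next): (x - 3)^3.

Check: the last factor (x - 3)^3 is the minimal polynomial, and the product (x - 3)^3 is the characteristic polynomial.

(x - 3)^3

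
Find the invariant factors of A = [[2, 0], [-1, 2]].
The Jordan structure of A has elementary divisors (x - 2)^2. Arranging the block sizes at each eigenvalue in decreasing order and taking row products gives the invariant factors.

Invariant factors (smallest first, each dividing the next): (x - 2)^2.

Check: the last factor (x - 2)^2 is the minimal polynomial, and the product (x - 2)^2 is the characteristic polynomial.

(x - 2)^2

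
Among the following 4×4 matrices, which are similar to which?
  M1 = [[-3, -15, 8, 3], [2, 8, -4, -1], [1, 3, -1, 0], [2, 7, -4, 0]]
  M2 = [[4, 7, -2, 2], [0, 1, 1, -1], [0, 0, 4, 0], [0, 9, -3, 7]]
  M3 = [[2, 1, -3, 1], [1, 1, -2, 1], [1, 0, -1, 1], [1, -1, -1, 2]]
Characteristic polynomials: χ_{M1} = (x - 1)^4, χ_{M2} = (x - 4)^4, χ_{M3} = (x - 1)^4.

{M1, M3}: invariant factors (x - 1)^2, (x - 1)^2.

{M2}: invariant factors x - 4, (x - 4)^3.

Matrices are similar if and only if their invariant-factor lists agree; the partition into similarity classes is {M1, M3}, {M2}.

2 classes: {M1, M3}, {M2}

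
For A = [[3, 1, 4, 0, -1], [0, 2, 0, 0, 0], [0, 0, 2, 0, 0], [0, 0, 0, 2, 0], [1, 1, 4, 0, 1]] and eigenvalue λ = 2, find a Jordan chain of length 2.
v_1 = [[0, 1, 0, 0, 0]]^T, v_2 = [[1, 0, 0, 0, 1]]^T

We seek v_1 ∈ ker((A - 2I)^2) \ ker(A - 2I), then set v_{i+1} = (A - 2I) v_i.

One such chain is v_1 = [[0, 1, 0, 0, 0]]^T, v_2 = [[1, 0, 0, 0, 1]]^T. Check: (A - 2I) v_2 = [[0, 0, 0, 0, 0]]^T = 0.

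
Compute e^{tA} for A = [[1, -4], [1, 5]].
e^{tA} = [[(1 - 2*t)*e^{3*t}, -4*t*e^{3*t}], [t*e^{3*t}, (2*t + 1)*e^{3*t}]]

A has Jordan form J = [[3, 1], [0, 3]] with A = PJP^{-1}, so e^{tA} = P e^{tJ} P^{-1}.

For a Jordan block J_k(λ), e^{tJ_k(λ)} = e^{λt} · (I + tN + t^2 N^2/2! + ... + t^{k-1} N^{k-1}/(k-1)!) where N is the nilpotent superdiagonal part.

Assembling the blocks and conjugating back gives the entries of e^{tA} as shown above.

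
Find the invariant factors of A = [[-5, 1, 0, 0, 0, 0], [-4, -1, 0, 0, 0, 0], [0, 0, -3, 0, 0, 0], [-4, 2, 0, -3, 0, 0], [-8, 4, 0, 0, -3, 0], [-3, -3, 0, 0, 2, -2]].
x + 3, x + 3, x + 3, (x + 2)(x + 3)^2

The Jordan structure of A has elementary divisors (x + 3)^2, (x + 3), (x + 3), (x + 3), (x + 2). Arranging the block sizes at each eigenvalue in decreasing order and taking row products gives the invariant factors.

Invariant factors (smallest first, each dividing the next): x + 3, x + 3, x + 3, (x + 2)(x + 3)^2.

Check: the last factor (x + 2)(x + 3)^2 is the minimal polynomial, and the product (x + 2)(x + 3)^5 is the characteristic polynomial.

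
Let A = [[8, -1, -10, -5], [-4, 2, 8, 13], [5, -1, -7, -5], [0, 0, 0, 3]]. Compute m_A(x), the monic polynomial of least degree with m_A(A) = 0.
m_A(x) = x^2(x - 3)

The characteristic polynomial factors as x^2(x - 3)^2. The minimal polynomial is ∏(x - λ)^{k_λ} where k_λ is the size of the largest Jordan block at λ.

For λ = 0: rank(A) = 3, and the largest Jordan block has size 2 (the smallest k with rank(A^k) = rank(A^(k+1))).
For λ = 3: rank(A - 3I) = 2, and the largest Jordan block has size 1 (the smallest k with rank((A - 3I)^k) = rank((A - 3I)^(k+1))).

So m_A(x) = x^2(x - 3).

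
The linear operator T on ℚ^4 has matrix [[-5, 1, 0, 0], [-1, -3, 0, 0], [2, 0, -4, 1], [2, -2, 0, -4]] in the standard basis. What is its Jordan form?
The characteristic polynomial is det(xI - A) = (x + 4)^4, so the eigenvalues are -4 (algebraic multiplicity 4).

For λ = -4: rank(A + 4I) = 2, rank((A + 4I)^2) = 0. The eigenspace has dimension 4 - 2 = 2, so there are 2 Jordan blocks; the rank sequence gives block sizes [2, 2].

Assembling the blocks gives the Jordan form J above.

J = [[-4, 1, 0, 0], [0, -4, 0, 0], [0, 0, -4, 1], [0, 0, 0, -4]]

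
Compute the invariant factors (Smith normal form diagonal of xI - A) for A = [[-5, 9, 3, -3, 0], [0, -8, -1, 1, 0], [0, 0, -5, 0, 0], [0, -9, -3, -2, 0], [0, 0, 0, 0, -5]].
x + 5, x + 5, x + 5, (x + 5)^2

The Jordan structure of A has elementary divisors (x + 5)^2, (x + 5), (x + 5), (x + 5). Arranging the block sizes at each eigenvalue in decreasing order and taking row products gives the invariant factors.

Invariant factors (smallest first, each dividing the next): x + 5, x + 5, x + 5, (x + 5)^2.

Check: the last factor (x + 5)^2 is the minimal polynomial, and the product (x + 5)^5 is the characteristic polynomial.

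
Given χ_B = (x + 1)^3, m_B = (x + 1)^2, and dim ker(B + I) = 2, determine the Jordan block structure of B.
Jordan blocks: (-1, 2), (-1, 1)

λ = -1: algebraic multiplicity 3 (exponent in χ_B), largest block size 2 (exponent in m_B), 2 blocks (geometric multiplicity). These force block sizes [2, 1].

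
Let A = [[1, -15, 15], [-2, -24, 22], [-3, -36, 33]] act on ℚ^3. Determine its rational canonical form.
R = [[0, 0, 0], [1, 0, -24], [0, 1, 10]]

The invariant factors of A (the non-unit diagonal entries of the Smith normal form of xI - A over ℚ[x]) are x(x - 6)(x - 4), each dividing the next. The characteristic polynomial is their product, x(x - 6)(x - 4).

The rational canonical form is the block-diagonal matrix of companion matrices C(f_i):
R = [[0, 0, 0], [1, 0, -24], [0, 1, 10]].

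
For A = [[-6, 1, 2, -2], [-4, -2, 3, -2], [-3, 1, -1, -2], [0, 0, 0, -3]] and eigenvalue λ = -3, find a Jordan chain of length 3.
We seek v_1 ∈ ker((A + 3I)^3) \ ker((A + 3I)^2), then set v_{i+1} = (A + 3I) v_i.

One such chain is v_1 = [[0, -2, 1, 0]]^T, v_2 = [[0, 1, 0, 0]]^T, v_3 = [[1, 1, 1, 0]]^T. Check: (A + 3I) v_3 = [[0, 0, 0, 0]]^T = 0.

v_1 = [[0, -2, 1, 0]]^T, v_2 = [[0, 1, 0, 0]]^T, v_3 = [[1, 1, 1, 0]]^T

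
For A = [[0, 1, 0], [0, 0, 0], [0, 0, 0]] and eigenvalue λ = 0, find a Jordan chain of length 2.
v_1 = [[1, 1, 0]]^T, v_2 = [[1, 0, 0]]^T

We seek v_1 ∈ ker(A^2) \ ker(A), then set v_{i+1} = A v_i.

One such chain is v_1 = [[1, 1, 0]]^T, v_2 = [[1, 0, 0]]^T. Check: A v_2 = [[0, 0, 0]]^T = 0.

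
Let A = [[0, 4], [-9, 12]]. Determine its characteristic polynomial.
xI - A = [[x, -4], [9, x - 12]].

Expanding det(xI - A) along the first row:
det(xI - A) = + (x)·det([[x - 12]]) - (-4)·det([[9]]).

Evaluating gives χ_A(x) = x^2 - 12x + 36 = (x - 6)^2.

χ_A(x) = (x - 6)^2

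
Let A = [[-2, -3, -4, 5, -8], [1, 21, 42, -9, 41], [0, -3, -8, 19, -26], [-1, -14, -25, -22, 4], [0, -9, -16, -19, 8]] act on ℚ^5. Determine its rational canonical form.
The invariant factors of A (the non-unit diagonal entries of the Smith normal form of xI - A over ℚ[x]) are x^2 + 2x - 6, (x - 1)(x^2 + 2x - 6), each dividing the next. The characteristic polynomial is their product, (x - 1)(x^2 + 2x - 6)^2.

The rational canonical form is the block-diagonal matrix of companion matrices C(f_i):
R = [[0, 6, 0, 0, 0], [1, -2, 0, 0, 0], [0, 0, 0, 0, -6], [0, 0, 1, 0, 8], [0, 0, 0, 1, -1]].

Note the characteristic polynomial does not split into linear factors over ℚ, so A has no Jordan form over ℚ; the rational canonical form exists over any field.

R = [[0, 6, 0, 0, 0], [1, -2, 0, 0, 0], [0, 0, 0, 0, -6], [0, 0, 1, 0, 8], [0, 0, 0, 1, -1]]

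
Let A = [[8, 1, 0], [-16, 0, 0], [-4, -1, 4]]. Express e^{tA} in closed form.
e^{tA} = [[(4*t + 1)*e^{4*t}, t*e^{4*t}, 0], [-16*t*e^{4*t}, (1 - 4*t)*e^{4*t}, 0], [-4*t*e^{4*t}, -t*e^{4*t}, e^{4*t}]]

A has Jordan form J = [[4, 1, 0], [0, 4, 0], [0, 0, 4]] with A = PJP^{-1}, so e^{tA} = P e^{tJ} P^{-1}.

For a Jordan block J_k(λ), e^{tJ_k(λ)} = e^{λt} · (I + tN + t^2 N^2/2! + ... + t^{k-1} N^{k-1}/(k-1)!) where N is the nilpotent superdiagonal part.

Assembling the blocks and conjugating back gives the entries of e^{tA} as shown above.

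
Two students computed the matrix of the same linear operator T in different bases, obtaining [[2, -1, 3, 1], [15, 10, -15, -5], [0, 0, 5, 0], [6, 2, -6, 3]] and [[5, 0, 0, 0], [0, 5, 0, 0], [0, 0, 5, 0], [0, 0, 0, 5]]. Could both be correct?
Both have characteristic polynomial (x - 5)^4, but the minimal polynomial of A is (x - 5)^2 while the minimal polynomial of B is x - 5. The minimal polynomial is a similarity invariant, so A and B are not similar.

No.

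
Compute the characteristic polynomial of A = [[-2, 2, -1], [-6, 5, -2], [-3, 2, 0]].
xI - A = [[x + 2, -2, 1], [6, x - 5, 2], [3, -2, x]].

Expanding det(xI - A) along the first row:
det(xI - A) = + (x + 2)·det([[x - 5, 2], [-2, x]]) - (-2)·det([[6, 2], [3, x]]) + (1)·det([[6, x - 5], [3, -2]]).

Evaluating gives χ_A(x) = x^3 - 3x^2 + 3x - 1 = (x - 1)^3.

χ_A(x) = (x - 1)^3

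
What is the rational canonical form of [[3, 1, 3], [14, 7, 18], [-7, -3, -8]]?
The invariant factors of A (the non-unit diagonal entries of the Smith normal form of xI - A over ℚ[x]) are (x - 1)(x^2 - x + 1), each dividing the next. The characteristic polynomial is their product, (x - 1)(x^2 - x + 1).

The rational canonical form is the block-diagonal matrix of companion matrices C(f_i):
R = [[0, 0, 1], [1, 0, -2], [0, 1, 2]].

Note the characteristic polynomial does not split into linear factors over ℚ, so A has no Jordan form over ℚ; the rational canonical form exists over any field.

R = [[0, 0, 1], [1, 0, -2], [0, 1, 2]]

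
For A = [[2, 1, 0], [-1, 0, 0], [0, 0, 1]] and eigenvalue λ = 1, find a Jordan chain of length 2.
We seek v_1 ∈ ker((A - I)^2) \ ker(A - I), then set v_{i+1} = (A - I) v_i.

One such chain is v_1 = [[0, 1, 0]]^T, v_2 = [[1, -1, 0]]^T. Check: (A - I) v_2 = [[0, 0, 0]]^T = 0.

v_1 = [[0, 1, 0]]^T, v_2 = [[1, -1, 0]]^T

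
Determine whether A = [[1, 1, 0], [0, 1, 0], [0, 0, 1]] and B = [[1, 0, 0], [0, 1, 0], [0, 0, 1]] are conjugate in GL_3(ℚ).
No.

Both have characteristic polynomial (x - 1)^3, but the minimal polynomial of A is (x - 1)^2 while the minimal polynomial of B is x - 1. The minimal polynomial is a similarity invariant, so A and B are not similar.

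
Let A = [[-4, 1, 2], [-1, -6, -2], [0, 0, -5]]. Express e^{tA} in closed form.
A has Jordan form J = [[-5, 1, 0], [0, -5, 0], [0, 0, -5]] with A = PJP^{-1}, so e^{tA} = P e^{tJ} P^{-1}.

For a Jordan block J_k(λ), e^{tJ_k(λ)} = e^{λt} · (I + tN + t^2 N^2/2! + ... + t^{k-1} N^{k-1}/(k-1)!) where N is the nilpotent superdiagonal part.

Assembling the blocks and conjugating back gives the entries of e^{tA} as shown above.

e^{tA} = [[(t + 1)*e^{-5*t}, t*e^{-5*t}, 2*t*e^{-5*t}], [-t*e^{-5*t}, (1 - t)*e^{-5*t}, -2*t*e^{-5*t}], [0, 0, e^{-5*t}]]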